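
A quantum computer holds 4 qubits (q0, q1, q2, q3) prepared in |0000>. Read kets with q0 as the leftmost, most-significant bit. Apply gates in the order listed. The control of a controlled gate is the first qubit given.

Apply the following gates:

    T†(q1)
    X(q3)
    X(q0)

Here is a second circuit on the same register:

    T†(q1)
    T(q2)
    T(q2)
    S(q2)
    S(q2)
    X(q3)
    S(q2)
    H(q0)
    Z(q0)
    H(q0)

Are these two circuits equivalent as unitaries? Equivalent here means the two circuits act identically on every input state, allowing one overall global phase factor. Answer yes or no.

Yes, they are equivalent — the unitaries differ by at most a global phase.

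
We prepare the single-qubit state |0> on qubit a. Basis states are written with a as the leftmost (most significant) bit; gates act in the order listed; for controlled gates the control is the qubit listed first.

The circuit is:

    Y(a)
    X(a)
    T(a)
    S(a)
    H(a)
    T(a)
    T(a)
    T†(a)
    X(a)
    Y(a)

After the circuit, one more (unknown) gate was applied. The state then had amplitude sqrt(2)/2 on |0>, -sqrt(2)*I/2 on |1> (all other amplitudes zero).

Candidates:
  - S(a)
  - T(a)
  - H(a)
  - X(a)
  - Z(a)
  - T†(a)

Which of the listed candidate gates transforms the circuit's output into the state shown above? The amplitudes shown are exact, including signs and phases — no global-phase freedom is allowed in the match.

The applied gate was T(a).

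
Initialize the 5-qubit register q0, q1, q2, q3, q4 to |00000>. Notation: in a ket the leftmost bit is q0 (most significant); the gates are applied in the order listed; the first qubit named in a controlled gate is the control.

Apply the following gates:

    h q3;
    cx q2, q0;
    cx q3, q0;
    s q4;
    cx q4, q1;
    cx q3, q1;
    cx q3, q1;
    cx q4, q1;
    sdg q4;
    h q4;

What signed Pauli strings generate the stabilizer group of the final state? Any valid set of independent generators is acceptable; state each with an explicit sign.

The final state is stabilized by the group generated by +XIIXI, +IIIIX, +ZIIZI, +IZIII, +IIZII; other independent generating sets are equally valid. Key observation: steps 4-9 multiply out to the identity, so the circuit reduces to the remaining gates.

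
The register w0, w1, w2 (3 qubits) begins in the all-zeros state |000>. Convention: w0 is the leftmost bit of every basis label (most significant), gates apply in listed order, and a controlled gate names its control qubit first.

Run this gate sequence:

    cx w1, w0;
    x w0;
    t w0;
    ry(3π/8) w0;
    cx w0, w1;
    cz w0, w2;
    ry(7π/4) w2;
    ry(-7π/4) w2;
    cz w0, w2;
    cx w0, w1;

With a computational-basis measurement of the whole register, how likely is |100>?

The probability of measuring |100> is cos(3*pi/16)**2. Key observation: the block from step 5 through step 10 cancels to the identity and can be dropped.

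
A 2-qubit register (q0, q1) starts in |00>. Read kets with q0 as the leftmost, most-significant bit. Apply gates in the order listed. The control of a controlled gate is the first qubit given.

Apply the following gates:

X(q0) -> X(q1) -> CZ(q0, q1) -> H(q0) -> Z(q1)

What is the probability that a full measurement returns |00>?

Outcome |00> occurs with probability 0.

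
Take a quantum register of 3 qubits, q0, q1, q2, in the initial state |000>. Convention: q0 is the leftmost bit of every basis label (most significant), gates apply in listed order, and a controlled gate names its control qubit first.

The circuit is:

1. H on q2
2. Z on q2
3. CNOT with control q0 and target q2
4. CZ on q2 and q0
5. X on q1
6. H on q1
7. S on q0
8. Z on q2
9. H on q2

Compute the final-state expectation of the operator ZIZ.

The expectation value of ZIZ is 1.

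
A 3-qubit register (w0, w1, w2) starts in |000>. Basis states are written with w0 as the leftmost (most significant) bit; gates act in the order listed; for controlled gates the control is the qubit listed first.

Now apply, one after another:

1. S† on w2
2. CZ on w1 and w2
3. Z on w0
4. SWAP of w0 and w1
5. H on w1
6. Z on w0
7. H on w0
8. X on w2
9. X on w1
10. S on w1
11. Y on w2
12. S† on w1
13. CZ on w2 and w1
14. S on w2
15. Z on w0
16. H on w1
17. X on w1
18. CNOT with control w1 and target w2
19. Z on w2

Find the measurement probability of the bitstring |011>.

Outcome |011> occurs with probability 1/2.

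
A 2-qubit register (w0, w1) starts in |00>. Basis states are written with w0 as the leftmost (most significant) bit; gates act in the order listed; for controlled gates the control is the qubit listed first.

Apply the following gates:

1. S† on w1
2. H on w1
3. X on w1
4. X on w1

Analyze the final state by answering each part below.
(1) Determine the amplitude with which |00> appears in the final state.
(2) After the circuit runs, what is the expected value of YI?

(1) The final state's coefficient on |00> equals sqrt(2)/2. Key observation: the block from step 3 through step 4 cancels to the identity and can be dropped.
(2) The expectation value of YI is 0.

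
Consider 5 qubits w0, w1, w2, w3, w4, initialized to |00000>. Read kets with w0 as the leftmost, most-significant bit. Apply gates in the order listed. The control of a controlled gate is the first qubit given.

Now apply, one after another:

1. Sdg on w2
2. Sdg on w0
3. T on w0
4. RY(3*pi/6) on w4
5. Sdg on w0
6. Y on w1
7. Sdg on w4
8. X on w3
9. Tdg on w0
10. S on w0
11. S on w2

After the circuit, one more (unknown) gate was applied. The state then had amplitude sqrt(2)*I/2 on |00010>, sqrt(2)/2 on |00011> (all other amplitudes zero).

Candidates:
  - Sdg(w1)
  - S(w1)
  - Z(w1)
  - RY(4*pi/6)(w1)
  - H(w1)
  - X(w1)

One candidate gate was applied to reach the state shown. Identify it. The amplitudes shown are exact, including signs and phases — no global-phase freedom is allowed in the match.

The applied gate was X(w1).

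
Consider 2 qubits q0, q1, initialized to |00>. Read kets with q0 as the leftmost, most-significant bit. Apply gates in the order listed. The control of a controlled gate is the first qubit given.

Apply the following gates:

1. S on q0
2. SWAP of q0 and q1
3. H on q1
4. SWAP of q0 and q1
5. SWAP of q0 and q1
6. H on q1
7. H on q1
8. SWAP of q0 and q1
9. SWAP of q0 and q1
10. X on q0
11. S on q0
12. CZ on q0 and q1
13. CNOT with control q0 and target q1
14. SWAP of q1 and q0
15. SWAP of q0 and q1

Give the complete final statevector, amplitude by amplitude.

The resulting statevector has amplitude 0 on |00>, 0 on |01>, -sqrt(2)*I/2 on |10>, sqrt(2)*I/2 on |11>. Key observation: gates 4-9 undo each other exactly, leaving only the rest of the circuit to track.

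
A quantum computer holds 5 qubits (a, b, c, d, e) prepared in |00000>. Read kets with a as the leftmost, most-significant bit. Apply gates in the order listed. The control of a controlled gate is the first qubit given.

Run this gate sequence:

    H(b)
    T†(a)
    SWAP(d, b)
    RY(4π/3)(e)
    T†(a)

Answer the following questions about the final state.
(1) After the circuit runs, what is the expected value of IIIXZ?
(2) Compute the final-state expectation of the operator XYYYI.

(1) The expectation value of IIIXZ is -1/2.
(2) In the final state, XYYYI has expectation 0.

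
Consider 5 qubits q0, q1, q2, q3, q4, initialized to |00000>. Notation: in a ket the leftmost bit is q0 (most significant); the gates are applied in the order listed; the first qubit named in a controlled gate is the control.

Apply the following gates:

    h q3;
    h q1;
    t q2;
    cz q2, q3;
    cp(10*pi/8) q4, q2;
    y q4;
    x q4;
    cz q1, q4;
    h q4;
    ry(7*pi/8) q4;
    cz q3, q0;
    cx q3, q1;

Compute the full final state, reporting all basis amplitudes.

The resulting statevector has amplitude -I*sin(3*pi/16)/2 on |00000>, I*sin(5*pi/16)/2 on |00001>, -I*sin(3*pi/16)/2 on |00010>, I*sin(5*pi/16)/2 on |00011>, -I*sin(3*pi/16)/2 on |01000>, I*sin(5*pi/16)/2 on |01001>, -I*sin(3*pi/16)/2 on |01010>, I*sin(5*pi/16)/2 on |01011>, and 0 on every other basis state.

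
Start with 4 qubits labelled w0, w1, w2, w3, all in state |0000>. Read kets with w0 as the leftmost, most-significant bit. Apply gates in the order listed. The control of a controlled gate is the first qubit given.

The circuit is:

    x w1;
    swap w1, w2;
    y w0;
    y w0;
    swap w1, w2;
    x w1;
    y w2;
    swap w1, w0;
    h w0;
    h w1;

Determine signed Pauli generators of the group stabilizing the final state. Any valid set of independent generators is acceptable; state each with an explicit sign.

One valid set of independent stabilizer generators is +XIII, +IXII, -IIZI, +IIIZ (any independent generating set of the same group is equally correct). Key observation: gates 1-6 undo each other exactly, leaving only the rest of the circuit to track.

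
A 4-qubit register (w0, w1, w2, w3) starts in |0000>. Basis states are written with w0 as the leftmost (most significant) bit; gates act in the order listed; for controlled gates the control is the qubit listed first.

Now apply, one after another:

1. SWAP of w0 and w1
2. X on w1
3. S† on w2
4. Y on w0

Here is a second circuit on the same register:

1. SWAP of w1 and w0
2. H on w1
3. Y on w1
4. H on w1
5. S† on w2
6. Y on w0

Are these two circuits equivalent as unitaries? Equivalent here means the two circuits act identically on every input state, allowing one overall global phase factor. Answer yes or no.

No — the two circuits implement different unitaries, even allowing a global phase.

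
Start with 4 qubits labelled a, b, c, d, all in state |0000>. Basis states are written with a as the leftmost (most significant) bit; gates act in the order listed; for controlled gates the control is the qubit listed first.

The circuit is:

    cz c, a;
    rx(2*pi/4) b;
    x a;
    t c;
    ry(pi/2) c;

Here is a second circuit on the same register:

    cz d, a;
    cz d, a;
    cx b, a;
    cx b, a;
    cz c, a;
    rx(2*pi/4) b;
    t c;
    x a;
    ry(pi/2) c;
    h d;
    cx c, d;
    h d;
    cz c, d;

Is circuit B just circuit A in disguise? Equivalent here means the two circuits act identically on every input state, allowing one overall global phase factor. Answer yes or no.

Yes — the two circuits implement the same unitary up to a global phase.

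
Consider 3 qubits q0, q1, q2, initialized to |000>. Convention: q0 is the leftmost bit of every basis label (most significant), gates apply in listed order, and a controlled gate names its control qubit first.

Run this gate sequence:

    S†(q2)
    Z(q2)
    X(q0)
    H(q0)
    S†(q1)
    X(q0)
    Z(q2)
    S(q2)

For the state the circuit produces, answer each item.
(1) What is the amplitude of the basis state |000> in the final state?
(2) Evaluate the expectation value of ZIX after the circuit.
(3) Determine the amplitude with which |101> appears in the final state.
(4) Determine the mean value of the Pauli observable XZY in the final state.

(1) The final state's coefficient on |000> equals -sqrt(2)/2.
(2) The observable ZIX averages to 0.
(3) The amplitude on |101> is 0.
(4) The expectation value of XZY is 0.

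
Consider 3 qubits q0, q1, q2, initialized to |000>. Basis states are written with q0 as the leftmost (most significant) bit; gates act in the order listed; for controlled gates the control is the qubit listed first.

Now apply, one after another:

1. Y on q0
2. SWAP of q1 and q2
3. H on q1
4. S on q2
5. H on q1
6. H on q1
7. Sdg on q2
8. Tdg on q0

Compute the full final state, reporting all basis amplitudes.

The final amplitudes are sqrt(2)*exp(I*pi/4)/2 on |100>, sqrt(2)*exp(I*pi/4)/2 on |110>, and 0 on every other basis state. Key observation: gates 4-7 undo each other exactly, leaving only the rest of the circuit to track.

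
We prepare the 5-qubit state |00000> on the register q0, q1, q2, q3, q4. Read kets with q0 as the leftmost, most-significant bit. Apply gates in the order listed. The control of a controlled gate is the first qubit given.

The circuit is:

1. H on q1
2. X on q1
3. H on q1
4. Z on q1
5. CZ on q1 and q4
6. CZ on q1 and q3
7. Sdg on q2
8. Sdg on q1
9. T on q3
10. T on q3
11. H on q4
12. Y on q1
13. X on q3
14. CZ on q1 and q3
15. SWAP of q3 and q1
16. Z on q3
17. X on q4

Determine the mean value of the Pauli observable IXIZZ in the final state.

In the final state, IXIZZ has expectation 0.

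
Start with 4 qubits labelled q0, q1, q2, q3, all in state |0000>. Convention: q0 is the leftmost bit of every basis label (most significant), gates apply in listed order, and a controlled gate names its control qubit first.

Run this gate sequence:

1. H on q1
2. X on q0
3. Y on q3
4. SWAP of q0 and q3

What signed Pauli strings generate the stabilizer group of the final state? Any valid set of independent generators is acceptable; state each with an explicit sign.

The final state is stabilized by the group generated by +IXII, -ZIII, +IIZI, -IIIZ; other independent generating sets are equally valid.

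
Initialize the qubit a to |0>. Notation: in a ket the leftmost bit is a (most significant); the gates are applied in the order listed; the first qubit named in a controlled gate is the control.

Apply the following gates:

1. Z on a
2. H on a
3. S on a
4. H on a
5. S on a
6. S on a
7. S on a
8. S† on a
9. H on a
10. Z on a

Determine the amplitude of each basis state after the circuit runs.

The resulting statevector has amplitude sqrt(2)*I/2 on |0>, -sqrt(2)/2 on |1>.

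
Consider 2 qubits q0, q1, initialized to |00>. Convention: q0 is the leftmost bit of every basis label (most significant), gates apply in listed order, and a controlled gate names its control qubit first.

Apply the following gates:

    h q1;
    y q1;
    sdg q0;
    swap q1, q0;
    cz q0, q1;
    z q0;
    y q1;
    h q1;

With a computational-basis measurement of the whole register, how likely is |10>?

The probability of measuring |10> is 1/4.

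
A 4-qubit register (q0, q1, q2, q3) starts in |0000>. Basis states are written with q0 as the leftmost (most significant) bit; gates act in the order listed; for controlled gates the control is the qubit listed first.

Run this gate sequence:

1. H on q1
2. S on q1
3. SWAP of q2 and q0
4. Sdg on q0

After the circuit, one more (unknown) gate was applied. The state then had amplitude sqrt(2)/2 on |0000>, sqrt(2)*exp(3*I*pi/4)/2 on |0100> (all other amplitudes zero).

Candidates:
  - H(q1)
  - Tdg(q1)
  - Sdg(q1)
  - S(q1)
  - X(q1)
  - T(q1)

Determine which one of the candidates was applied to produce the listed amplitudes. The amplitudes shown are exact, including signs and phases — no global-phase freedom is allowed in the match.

The unique candidate consistent with the amplitudes is T(q1).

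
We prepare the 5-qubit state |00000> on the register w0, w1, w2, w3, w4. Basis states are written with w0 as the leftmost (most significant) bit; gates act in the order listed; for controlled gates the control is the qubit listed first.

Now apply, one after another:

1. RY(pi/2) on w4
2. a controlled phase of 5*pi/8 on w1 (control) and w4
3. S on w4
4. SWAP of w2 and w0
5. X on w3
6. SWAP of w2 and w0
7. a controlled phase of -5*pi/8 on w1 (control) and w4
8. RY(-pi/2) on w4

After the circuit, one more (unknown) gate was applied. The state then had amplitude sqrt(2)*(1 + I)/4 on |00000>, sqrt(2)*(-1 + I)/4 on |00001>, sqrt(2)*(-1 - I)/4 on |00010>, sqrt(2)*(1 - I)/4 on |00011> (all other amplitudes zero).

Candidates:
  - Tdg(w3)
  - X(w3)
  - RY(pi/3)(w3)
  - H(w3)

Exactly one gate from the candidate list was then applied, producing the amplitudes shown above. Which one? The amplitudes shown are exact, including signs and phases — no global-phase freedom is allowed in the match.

The unique candidate consistent with the amplitudes is H(w3).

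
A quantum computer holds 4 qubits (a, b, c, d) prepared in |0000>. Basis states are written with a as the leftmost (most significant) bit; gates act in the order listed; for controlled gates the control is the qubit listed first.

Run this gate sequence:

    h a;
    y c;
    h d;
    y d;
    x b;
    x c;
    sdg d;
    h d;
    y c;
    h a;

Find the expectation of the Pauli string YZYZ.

In the final state, YZYZ has expectation 0.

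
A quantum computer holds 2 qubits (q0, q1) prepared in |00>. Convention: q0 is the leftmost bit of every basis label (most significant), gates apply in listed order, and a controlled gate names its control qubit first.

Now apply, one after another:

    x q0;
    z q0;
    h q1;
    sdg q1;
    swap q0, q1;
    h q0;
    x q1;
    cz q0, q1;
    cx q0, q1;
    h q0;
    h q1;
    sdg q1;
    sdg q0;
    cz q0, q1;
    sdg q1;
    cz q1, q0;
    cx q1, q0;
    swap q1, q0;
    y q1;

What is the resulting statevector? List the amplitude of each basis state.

After the circuit, the state carries amplitude -I/2 on |00>, -I/2 on |01>, -1/2 on |10>, 1/2 on |11>.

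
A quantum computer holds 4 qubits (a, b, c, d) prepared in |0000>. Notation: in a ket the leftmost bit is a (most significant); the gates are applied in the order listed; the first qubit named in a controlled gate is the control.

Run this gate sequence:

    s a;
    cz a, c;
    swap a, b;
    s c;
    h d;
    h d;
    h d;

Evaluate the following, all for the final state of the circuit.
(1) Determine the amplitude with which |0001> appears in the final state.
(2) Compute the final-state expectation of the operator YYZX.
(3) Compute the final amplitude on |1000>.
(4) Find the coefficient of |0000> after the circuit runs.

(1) The amplitude on |0001> is sqrt(2)/2.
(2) The expectation value of YYZX is 0.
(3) The final state's coefficient on |1000> equals 0.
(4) The amplitude on |0000> is sqrt(2)/2.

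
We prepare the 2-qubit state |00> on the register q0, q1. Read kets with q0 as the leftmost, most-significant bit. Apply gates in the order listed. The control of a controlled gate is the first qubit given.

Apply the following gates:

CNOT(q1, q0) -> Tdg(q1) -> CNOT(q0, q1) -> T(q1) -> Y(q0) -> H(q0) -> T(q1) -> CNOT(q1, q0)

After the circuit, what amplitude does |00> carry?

The amplitude on |00> is sqrt(2)*I/2.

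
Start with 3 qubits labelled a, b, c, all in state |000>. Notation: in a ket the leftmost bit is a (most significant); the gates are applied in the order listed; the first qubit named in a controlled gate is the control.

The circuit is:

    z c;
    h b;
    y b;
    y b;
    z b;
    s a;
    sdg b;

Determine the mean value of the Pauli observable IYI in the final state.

The expectation value of IYI is 1.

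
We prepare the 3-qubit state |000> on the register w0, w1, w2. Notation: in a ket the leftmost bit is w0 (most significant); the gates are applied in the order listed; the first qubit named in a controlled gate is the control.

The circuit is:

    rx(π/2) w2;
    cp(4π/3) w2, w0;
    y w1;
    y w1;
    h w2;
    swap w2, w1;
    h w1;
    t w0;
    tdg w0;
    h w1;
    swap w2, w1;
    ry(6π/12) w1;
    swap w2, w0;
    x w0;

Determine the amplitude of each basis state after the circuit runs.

The resulting statevector has amplitude sqrt(2)*(1 + I)/4 on |000>, 0 on |001>, sqrt(2)*(1 + I)/4 on |010>, 0 on |011>, sqrt(2)*(1 - I)/4 on |100>, 0 on |101>, sqrt(2)*(1 - I)/4 on |110>, 0 on |111>. Key observation: the block from step 6 through step 11 cancels to the identity and can be dropped.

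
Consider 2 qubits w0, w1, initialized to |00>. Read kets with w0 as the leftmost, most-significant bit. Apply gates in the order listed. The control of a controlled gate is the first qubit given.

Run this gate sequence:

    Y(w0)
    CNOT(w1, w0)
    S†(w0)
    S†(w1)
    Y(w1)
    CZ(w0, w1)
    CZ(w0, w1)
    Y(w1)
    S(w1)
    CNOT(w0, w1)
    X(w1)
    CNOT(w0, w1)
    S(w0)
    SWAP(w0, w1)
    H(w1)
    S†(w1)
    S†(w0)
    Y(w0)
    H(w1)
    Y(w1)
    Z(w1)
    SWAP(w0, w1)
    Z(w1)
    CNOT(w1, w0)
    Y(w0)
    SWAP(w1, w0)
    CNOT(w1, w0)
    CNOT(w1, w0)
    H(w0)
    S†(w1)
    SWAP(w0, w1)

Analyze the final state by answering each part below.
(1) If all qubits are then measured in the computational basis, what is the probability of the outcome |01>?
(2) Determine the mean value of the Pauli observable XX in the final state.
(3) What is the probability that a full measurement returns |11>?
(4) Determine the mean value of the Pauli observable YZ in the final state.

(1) A full measurement returns |01> with probability 1/4. Key observation: gates 4-9 undo each other exactly, leaving only the rest of the circuit to track.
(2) The observable XX averages to 1.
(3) The probability of measuring |11> is 1/4.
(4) The observable YZ averages to 0.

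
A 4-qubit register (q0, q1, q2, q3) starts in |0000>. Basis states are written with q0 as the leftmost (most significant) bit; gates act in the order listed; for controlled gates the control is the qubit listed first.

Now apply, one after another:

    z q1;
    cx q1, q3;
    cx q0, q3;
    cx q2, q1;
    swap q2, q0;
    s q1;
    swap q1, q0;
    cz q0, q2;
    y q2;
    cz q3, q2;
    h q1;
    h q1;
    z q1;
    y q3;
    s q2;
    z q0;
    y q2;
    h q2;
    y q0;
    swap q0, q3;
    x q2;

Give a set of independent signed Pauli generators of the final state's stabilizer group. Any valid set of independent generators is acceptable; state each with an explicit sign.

The final state is stabilized by the group generated by +IIXI, -ZIII, +IZII, -IIIZ; other independent generating sets are equally valid.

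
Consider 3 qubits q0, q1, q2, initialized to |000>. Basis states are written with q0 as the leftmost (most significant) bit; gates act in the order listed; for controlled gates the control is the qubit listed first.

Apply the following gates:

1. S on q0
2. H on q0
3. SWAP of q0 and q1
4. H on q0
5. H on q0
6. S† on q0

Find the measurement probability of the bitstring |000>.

The probability of measuring |000> is 1/2.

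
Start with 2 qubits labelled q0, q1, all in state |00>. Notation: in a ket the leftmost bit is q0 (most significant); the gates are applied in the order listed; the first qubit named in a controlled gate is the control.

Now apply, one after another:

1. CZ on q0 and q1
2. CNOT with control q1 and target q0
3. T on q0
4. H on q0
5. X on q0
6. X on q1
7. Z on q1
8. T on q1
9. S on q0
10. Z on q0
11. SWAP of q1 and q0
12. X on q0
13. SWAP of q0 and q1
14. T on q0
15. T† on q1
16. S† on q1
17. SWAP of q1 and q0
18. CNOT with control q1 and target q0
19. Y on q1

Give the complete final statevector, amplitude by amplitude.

The final amplitudes are 0 on |00>, -sqrt(2)*exp(3*I*pi/4)/2 on |01>, sqrt(2)*I/2 on |10>, 0 on |11>.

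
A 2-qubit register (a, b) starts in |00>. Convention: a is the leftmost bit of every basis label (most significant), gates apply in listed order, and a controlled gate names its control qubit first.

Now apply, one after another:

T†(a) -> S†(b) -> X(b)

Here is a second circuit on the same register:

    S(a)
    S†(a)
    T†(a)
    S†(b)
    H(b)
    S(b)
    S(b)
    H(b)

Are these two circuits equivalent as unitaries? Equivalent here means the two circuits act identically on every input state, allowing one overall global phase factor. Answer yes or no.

Yes — the two circuits implement the same unitary up to a global phase.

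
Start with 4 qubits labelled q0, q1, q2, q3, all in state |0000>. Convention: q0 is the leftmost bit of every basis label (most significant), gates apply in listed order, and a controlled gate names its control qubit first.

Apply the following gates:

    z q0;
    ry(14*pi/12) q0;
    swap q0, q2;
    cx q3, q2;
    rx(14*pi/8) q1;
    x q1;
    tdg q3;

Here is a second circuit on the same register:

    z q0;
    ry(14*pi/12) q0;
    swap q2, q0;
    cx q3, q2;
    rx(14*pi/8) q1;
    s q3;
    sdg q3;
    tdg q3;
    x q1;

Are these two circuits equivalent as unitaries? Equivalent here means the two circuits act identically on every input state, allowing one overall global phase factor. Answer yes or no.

Yes: on every input state the two circuits agree up to one overall phase factor.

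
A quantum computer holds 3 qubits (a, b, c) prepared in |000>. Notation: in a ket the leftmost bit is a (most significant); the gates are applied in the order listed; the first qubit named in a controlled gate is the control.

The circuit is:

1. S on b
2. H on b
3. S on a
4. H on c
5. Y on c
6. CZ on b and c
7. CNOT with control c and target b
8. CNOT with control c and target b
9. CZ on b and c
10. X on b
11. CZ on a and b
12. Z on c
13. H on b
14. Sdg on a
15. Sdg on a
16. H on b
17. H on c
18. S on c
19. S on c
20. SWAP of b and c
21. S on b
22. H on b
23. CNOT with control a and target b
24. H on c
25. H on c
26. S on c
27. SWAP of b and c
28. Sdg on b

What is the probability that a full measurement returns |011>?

A full measurement returns |011> with probability 1/4. Key observation: steps 6-9 multiply out to the identity, so the circuit reduces to the remaining gates.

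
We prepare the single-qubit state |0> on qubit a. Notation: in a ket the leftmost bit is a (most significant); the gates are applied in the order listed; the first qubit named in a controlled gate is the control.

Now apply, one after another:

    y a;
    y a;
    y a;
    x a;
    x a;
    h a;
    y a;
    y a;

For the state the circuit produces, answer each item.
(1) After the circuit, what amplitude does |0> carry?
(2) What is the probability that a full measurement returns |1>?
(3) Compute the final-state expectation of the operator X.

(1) The final state's coefficient on |0> equals sqrt(2)*I/2.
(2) The probability of measuring |1> is 1/2.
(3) The observable X averages to -1.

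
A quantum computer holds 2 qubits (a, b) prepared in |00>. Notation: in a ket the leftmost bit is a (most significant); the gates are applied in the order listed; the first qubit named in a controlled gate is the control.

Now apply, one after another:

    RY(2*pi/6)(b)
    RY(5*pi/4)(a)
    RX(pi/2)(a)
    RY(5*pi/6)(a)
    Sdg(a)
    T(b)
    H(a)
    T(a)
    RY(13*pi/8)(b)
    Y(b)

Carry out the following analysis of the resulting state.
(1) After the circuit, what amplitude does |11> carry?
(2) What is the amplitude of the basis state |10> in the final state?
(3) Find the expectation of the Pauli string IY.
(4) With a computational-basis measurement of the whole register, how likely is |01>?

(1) |11> carries amplitude -sqrt(6)*sqrt(1/2 - sqrt(2)/4)*sin(3*pi/16)/8 + sqrt(2)*sqrt(1/2 - sqrt(2)/4)*sin(3*pi/16)/8 - 3*sqrt(2)*sqrt(1/2 - sqrt(2)/4)*exp(I*pi/4)*cos(3*pi/16)/8 - sqrt(6)*sqrt(1/2 - sqrt(2)/4)*exp(I*pi/4)*cos(3*pi/16)/8 - sqrt(6)*I*sqrt(1/2 - sqrt(2)/4)*exp(I*pi/4)*cos(3*pi/16)/8 - sqrt(6)*I*sqrt(1/2 - sqrt(2)/4)*sin(3*pi/16)/8 - sqrt(2)*I*sqrt(1/2 - sqrt(2)/4)*sin(3*pi/16)/8 + 3*sqrt(2)*I*sqrt(1/2 - sqrt(2)/4)*exp(I*pi/4)*cos(3*pi/16)/8 in the final state.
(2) The final state's coefficient on |10> equals -sqrt(2)*sqrt(1/2 - sqrt(2)/4)*cos(3*pi/16)/8 + sqrt(6)*sqrt(1/2 - sqrt(2)/4)*cos(3*pi/16)/8 - 3*sqrt(2)*sqrt(1/2 - sqrt(2)/4)*exp(I*pi/4)*sin(3*pi/16)/8 - sqrt(6)*sqrt(1/2 - sqrt(2)/4)*exp(I*pi/4)*sin(3*pi/16)/8 - sqrt(6)*I*sqrt(1/2 - sqrt(2)/4)*exp(I*pi/4)*sin(3*pi/16)/8 + sqrt(2)*I*sqrt(1/2 - sqrt(2)/4)*cos(3*pi/16)/8 + 3*sqrt(2)*I*sqrt(1/2 - sqrt(2)/4)*exp(I*pi/4)*sin(3*pi/16)/8 + sqrt(6)*I*sqrt(1/2 - sqrt(2)/4)*cos(3*pi/16)/8.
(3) The observable IY averages to sqrt(6)/4.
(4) A full measurement returns |01> with probability sqrt(2)*sin(3*pi/16)**2/16 + sin(3*pi/16)**2/8 + 3*sqrt(2)*cos(3*pi/16)**2/16 + 3*cos(3*pi/16)**2/8 + sqrt(3)*exp(-I*pi/4)*sin(3*pi/16)*cos(3*pi/16)/8 + sqrt(6)*exp(-I*pi/4)*sin(3*pi/16)*cos(3*pi/16)/16 + sqrt(6)*exp(I*pi/4)*sin(3*pi/16)*cos(3*pi/16)/16 + sqrt(3)*exp(I*pi/4)*sin(3*pi/16)*cos(3*pi/16)/8.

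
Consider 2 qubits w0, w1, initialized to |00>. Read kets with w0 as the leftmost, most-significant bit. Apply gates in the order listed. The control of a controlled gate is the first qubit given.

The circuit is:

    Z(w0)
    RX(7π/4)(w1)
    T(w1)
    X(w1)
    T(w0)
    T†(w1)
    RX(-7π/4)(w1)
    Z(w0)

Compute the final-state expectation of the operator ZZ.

The observable ZZ averages to -1/2.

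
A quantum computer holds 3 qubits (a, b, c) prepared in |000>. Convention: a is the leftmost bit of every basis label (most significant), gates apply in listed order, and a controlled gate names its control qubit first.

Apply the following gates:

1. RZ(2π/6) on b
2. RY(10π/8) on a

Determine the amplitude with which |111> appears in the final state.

The final state's coefficient on |111> equals 0.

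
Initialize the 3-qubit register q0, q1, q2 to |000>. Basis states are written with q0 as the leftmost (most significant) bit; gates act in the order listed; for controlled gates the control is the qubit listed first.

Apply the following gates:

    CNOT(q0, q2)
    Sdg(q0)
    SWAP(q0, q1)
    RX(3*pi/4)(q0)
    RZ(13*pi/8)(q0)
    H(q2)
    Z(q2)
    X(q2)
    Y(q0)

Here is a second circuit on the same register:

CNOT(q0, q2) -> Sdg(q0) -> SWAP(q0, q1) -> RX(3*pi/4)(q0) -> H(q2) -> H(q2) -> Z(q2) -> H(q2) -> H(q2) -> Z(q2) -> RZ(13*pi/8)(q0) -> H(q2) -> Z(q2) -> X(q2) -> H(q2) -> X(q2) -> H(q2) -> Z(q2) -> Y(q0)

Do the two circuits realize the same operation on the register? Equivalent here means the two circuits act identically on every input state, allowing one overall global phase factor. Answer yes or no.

Yes, they are equivalent — the unitaries differ by at most a global phase.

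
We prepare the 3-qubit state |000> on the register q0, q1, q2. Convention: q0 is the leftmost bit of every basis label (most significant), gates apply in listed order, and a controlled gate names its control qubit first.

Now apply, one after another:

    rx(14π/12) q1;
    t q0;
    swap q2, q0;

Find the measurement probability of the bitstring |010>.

Outcome |010> occurs with probability sqrt(3)/4 + 1/2.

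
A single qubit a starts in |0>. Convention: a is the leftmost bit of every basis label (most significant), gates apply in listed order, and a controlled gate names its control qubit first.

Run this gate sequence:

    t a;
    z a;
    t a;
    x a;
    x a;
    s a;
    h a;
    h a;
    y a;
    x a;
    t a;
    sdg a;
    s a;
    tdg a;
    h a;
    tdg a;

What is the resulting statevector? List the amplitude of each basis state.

The resulting statevector has amplitude sqrt(2)*I/2 on |0>, sqrt(2)*exp(I*pi/4)/2 on |1>. Key observation: steps 11-14 multiply out to the identity, so the circuit reduces to the remaining gates.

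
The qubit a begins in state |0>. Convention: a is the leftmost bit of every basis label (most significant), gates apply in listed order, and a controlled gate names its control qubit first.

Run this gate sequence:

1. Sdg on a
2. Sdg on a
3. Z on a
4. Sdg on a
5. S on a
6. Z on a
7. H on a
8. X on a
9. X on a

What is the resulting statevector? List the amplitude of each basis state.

The resulting statevector has amplitude sqrt(2)/2 on |0>, sqrt(2)/2 on |1>. Key observation: the block from step 3 through step 6 cancels to the identity and can be dropped.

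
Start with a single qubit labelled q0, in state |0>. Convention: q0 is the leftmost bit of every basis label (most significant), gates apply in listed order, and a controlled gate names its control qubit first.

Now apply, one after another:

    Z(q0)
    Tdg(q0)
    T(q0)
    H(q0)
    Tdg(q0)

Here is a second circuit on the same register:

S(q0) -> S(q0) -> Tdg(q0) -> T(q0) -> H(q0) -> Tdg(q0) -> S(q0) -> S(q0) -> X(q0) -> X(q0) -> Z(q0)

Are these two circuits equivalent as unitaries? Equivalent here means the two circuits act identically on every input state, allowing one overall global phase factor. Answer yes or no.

Yes — the two circuits implement the same unitary up to a global phase.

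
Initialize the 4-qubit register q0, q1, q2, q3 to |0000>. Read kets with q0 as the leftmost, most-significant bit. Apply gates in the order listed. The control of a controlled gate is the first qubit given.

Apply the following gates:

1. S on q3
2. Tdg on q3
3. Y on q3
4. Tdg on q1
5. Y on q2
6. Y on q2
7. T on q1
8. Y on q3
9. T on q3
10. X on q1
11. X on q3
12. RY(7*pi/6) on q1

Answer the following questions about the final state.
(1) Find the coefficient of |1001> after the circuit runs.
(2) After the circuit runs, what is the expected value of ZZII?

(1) The final state's coefficient on |1001> equals 0. Key observation: gates 2-9 undo each other exactly, leaving only the rest of the circuit to track.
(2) The expectation value of ZZII is sqrt(3)/2.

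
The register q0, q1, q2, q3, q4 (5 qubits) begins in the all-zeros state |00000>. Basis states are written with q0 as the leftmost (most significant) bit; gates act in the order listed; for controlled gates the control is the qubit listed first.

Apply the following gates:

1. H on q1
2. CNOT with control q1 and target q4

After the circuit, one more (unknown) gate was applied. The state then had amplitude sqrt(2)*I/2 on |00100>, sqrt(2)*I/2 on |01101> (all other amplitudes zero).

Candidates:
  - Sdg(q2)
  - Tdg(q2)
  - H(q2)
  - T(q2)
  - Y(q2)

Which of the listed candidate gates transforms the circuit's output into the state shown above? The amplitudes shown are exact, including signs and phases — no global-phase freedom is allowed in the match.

It was Y(q2) that produced the state shown.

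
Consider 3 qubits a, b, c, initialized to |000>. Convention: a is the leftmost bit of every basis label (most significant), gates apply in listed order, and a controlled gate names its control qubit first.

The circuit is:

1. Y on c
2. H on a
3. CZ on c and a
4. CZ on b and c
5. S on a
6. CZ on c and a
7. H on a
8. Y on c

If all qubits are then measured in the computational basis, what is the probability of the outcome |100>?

A full measurement returns |100> with probability 1/2.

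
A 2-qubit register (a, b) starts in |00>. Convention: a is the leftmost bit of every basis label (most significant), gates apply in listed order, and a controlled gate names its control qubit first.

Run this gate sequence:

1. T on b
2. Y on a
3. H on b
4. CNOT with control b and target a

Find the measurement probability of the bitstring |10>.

The probability of measuring |10> is 1/2.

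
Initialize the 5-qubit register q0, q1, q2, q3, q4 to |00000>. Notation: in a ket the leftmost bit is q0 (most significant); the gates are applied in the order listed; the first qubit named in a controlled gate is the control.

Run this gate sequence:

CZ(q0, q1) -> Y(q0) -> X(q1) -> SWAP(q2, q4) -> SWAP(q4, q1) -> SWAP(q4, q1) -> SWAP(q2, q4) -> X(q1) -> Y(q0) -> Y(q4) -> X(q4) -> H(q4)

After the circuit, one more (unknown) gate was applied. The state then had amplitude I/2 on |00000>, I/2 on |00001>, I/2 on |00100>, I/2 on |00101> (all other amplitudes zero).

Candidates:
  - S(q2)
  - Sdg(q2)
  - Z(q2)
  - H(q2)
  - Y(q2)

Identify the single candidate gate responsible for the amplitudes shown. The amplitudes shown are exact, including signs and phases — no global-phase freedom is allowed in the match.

The unique candidate consistent with the amplitudes is H(q2). Key observation: the block from step 2 through step 9 cancels to the identity and can be dropped.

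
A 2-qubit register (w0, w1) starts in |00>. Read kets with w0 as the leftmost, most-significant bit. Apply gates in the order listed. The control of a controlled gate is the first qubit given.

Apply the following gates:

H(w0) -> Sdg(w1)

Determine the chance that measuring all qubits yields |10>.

A full measurement returns |10> with probability 1/2.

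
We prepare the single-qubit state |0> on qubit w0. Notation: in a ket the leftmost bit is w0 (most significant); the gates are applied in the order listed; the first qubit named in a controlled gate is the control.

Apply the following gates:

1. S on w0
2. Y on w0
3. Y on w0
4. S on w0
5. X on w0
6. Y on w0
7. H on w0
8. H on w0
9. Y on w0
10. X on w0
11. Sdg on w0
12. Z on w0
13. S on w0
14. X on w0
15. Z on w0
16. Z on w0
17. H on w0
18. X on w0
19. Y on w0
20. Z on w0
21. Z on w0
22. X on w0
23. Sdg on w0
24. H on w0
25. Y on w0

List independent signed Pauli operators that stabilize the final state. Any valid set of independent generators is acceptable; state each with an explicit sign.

One valid set of independent stabilizer generators is +Y (any independent generating set of the same group is equally correct).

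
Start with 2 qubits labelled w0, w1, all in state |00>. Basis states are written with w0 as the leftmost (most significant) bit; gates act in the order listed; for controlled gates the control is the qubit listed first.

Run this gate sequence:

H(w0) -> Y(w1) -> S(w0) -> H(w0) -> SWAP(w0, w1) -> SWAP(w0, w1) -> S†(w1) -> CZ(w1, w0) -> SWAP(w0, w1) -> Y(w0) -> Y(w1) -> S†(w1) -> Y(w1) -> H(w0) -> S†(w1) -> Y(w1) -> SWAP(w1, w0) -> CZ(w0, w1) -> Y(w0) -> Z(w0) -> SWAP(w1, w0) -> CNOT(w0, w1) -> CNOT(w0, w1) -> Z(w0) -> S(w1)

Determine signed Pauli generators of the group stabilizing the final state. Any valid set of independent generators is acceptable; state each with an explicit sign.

The stabilizer group can be generated by +XZ, +ZX, among other valid generating sets.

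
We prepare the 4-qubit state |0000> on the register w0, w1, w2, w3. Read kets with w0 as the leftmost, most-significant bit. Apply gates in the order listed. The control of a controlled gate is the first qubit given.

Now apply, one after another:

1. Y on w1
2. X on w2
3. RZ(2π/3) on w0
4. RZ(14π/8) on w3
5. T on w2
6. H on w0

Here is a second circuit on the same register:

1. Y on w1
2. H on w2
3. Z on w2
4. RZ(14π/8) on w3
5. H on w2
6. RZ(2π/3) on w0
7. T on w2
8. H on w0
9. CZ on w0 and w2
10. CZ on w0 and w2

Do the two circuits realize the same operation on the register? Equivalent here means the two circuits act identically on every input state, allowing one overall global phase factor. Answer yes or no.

Yes — the two circuits implement the same unitary up to a global phase.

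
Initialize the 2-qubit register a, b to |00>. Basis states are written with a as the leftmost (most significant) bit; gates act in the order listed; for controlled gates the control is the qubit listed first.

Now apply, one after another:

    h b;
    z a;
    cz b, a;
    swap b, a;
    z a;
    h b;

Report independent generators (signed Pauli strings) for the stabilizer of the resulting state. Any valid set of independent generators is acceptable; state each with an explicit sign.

The final state is stabilized by the group generated by -XI, +IX; other independent generating sets are equally valid.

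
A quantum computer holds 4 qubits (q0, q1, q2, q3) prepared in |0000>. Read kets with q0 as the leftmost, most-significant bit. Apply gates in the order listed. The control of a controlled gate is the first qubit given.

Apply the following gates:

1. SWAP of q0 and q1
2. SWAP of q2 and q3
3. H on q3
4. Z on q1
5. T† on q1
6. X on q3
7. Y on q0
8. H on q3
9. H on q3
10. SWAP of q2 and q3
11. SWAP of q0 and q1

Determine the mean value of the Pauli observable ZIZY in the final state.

In the final state, ZIZY has expectation 0.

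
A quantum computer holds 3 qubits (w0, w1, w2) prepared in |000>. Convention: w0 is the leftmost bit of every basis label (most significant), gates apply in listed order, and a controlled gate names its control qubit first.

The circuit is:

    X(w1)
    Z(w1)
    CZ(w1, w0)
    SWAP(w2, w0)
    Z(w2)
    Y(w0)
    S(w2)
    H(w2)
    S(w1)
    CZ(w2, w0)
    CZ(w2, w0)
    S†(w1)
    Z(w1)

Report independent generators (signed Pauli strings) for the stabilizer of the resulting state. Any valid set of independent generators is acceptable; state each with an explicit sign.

One valid set of independent stabilizer generators is +IIX, -ZII, -IZI (any independent generating set of the same group is equally correct).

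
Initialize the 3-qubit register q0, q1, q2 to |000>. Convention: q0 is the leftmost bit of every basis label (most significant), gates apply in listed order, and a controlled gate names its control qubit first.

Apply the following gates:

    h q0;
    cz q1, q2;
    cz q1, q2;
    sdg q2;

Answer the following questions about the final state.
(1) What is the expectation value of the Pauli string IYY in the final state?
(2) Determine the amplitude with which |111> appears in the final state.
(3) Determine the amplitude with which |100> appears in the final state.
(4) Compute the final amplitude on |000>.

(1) The expectation value of IYY is 0.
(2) The final state's coefficient on |111> equals 0.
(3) The final state's coefficient on |100> equals sqrt(2)/2.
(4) |000> carries amplitude sqrt(2)/2 in the final state.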